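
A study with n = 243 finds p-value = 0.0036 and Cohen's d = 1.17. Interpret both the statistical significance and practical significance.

Statistically significant (p = 0.0036 < 0.05). Cohen's d = 1.17 indicates a large effect size. Both statistical and practical significance should be considered.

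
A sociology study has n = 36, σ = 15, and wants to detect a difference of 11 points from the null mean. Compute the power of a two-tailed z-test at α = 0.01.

SE = σ/√n = 15/√36 = 2.5. Non-centrality λ = d/SE = 11/2.5 = 4.4. Power ≈ Φ(λ - z_{α/2}) = Φ(4.4 - 2.576) = Φ(1.824) = 0.966.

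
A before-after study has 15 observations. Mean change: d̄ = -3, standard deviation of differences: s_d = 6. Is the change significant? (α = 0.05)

t = d̄/(s_d/√n) = -3/(6/√15) = -1.936. df = 14, critical t = ±2.145. Fail to reject H₀.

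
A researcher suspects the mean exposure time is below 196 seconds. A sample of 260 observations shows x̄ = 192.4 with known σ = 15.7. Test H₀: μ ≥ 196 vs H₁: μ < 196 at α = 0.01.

z = -3.697. Critical value: -2.33. Reject H₀.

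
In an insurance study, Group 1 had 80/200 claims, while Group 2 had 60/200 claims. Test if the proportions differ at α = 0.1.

p̂₁ = 0.4, p̂₂ = 0.3, pooled p̂ = 0.35. z = 2.097. Critical: ±1.645. Reject H₀.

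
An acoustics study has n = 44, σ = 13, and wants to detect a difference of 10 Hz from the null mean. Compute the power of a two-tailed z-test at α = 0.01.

SE = σ/√n = 13/√44 = 1.96. Non-centrality λ = d/SE = 10/1.96 = 5.102. Power ≈ Φ(λ - z_{α/2}) = Φ(5.102 - 2.576) = Φ(2.526) = 0.994.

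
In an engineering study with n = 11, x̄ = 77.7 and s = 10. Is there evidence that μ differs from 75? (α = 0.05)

t = (x̄ - μ₀)/(s/√n) = (77.7 - 75)/(10/√11) = 0.895. df = 10, critical t = ±2.228. Fail to reject H₀.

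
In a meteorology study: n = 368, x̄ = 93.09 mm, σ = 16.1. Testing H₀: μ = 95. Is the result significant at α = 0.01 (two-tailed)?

z = (93.09 - 95)/(16.1/√368) = -2.276. Since |z| ≤ 2.576, not significant at α = 0.01.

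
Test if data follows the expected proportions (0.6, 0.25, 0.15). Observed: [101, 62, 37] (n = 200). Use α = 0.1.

Expected: [120.0, 50.0, 30.0]. χ² = 7.522. df = 2, critical = 4.605. Reject H₀.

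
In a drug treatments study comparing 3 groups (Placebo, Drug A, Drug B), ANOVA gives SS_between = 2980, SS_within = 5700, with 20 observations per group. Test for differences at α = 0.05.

df_between = 2, df_within = 57. F = MS_between/MS_within = 1490.0/100.0 = 14.9. F_crit ≈ 3.159. Reject H₀. At least one mean differs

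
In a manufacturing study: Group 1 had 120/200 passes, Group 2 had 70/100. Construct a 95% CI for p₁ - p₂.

p̂₁ = 0.6, p̂₂ = 0.7. Difference = -0.1. CI = (-0.213, 0.013)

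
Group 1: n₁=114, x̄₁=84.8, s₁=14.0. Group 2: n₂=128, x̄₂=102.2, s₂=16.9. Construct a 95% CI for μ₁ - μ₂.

Difference = -17.4. SE = √(14.0²/114 + 16.9²/128) = 1.988. CI = (-21.3, -13.5)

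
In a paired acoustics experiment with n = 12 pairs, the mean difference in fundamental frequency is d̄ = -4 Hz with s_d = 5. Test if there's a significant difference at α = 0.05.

t = d̄/(s_d/√n) = -4/(5/√12) = -2.771. df = 11, critical t = ±2.201. Reject H₀.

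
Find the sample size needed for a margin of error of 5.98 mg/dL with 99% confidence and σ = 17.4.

n = (z*σ/E)² = (2.576×17.4/5.98)² = 56.2 → n = 57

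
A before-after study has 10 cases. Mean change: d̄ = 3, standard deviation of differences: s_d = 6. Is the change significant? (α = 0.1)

t = d̄/(s_d/√n) = 3/(6/√10) = 1.581. df = 9, critical t = ±1.833. Fail to reject H₀.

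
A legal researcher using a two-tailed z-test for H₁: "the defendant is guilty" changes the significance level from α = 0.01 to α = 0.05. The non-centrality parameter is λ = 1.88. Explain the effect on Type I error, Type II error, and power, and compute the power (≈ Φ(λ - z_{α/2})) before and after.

Increasing α from 0.01 to 0.05:
• Type I error rate increases (α is the Type I rate by definition).
• Critical value moves from z_{α/2} = 2.576 to 1.96, so power = Φ(λ - z_{α/2}) goes from Φ(1.88 - 2.576) = 0.243 to Φ(1.88 - 1.96) = 0.468.
• Type II error rate β = 1 - power therefore decreases (0.757 → 0.532).
Appropriate when false negatives are costly — here, acquitting a guilty person.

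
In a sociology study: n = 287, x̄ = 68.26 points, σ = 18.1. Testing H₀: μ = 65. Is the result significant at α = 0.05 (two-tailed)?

z = (68.26 - 65)/(18.1/√287) = 3.051. Since |z| > 1.96, significant at α = 0.05.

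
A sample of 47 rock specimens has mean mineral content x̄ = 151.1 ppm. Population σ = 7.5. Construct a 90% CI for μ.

CI = x̄ ± z*(σ/√n) = 151.1 ± 1.645(7.5/√47) = 151.1 ± 1.8 = (149.3, 152.9)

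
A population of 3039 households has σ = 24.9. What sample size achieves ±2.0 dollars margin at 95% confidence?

Without FPC: n₀ = (1.96×24.9/2.0)² = 595.458. With FPC: n = n₀N/(n₀+N-1) = 498.04 → n = 499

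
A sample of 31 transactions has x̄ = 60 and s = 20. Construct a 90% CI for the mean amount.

CI = x̄ ± t*(s/√n) = 60 ± 1.697(20/√31) = (53.9, 66.1)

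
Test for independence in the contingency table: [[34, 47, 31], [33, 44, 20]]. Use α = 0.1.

χ² = 1.417. df = 2, critical = 4.605. Fail to reject H₀. No evidence of dependence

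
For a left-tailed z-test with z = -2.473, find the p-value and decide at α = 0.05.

p = P(Z < -2.473) = Φ(-2.473) ≈ 0.0067. Since p < 0.05, reject H₀ (significant) at α = 0.05.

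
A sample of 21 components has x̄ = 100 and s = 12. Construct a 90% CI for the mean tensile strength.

CI = x̄ ± t*(s/√n) = 100 ± 1.725(12/√21) = (95.48, 104.52)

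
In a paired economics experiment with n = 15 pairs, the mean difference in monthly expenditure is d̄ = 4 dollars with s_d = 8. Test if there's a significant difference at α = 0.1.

t = d̄/(s_d/√n) = 4/(8/√15) = 1.936. df = 14, critical t = ±1.761. Reject H₀.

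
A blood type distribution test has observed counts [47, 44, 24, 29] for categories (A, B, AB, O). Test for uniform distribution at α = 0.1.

Expected = 36 each. χ² = Σ(O-E)²/E = 10.5. df = 3, critical value = 6.251. Reject H₀.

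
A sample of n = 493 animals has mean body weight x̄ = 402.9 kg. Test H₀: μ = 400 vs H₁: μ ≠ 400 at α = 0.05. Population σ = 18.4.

z = (x̄ - μ₀)/(σ/√n) = (402.9 - 400)/(18.4/√493) = 3.499. Critical value: ±1.96. Since |3.499| > 1.96, Reject H₀.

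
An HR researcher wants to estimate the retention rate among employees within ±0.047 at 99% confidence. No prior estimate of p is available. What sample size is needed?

Conservative approach: use p = 0.5 (maximizes p(1-p) = 0.25). n = z²(0.25)/E² = 2.576²×0.25/0.047² = 751.0 → n = 751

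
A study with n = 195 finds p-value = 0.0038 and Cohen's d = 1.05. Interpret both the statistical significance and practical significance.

Statistically significant (p = 0.0038 < 0.05). Cohen's d = 1.05 indicates a large effect size. Both statistical and practical significance should be considered.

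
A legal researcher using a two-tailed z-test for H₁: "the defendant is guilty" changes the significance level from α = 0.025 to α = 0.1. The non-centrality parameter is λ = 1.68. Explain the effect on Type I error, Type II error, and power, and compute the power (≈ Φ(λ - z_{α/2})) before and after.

Increasing α from 0.025 to 0.1:
• Type I error rate increases (α is the Type I rate by definition).
• Critical value moves from z_{α/2} = 2.241 to 1.645, so power = Φ(λ - z_{α/2}) goes from Φ(1.68 - 2.241) = 0.287 to Φ(1.68 - 1.645) = 0.514.
• Type II error rate β = 1 - power therefore decreases (0.713 → 0.486).
Appropriate when false negatives are costly — here, acquitting a guilty person.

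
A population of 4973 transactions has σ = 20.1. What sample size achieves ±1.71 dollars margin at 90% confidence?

Without FPC: n₀ = (1.645×20.1/1.71)² = 373.88. With FPC: n = n₀N/(n₀+N-1) = 347.8 → n = 348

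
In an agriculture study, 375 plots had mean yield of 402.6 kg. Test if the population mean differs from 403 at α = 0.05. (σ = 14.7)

z = (x̄ - μ₀)/(σ/√n) = (402.6 - 403)/(14.7/√375) = -0.527. Critical value: ±1.96. Since |-0.527| ≤ 1.96, Fail to reject H₀.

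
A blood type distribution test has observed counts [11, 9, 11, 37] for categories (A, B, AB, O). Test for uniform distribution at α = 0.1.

Expected = 17 each. χ² = Σ(O-E)²/E = 31.529. df = 3, critical value = 6.251. Reject H₀.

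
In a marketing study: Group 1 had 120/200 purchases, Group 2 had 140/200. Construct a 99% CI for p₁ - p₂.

p̂₁ = 0.6, p̂₂ = 0.7. Difference = -0.1. CI = (-0.222, 0.022)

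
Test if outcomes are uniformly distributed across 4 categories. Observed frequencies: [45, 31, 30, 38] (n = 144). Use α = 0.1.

Expected = 36 each. χ² = Σ(O-E)²/E = 4.056. df = 3, critical value = 6.251. Fail to reject H₀.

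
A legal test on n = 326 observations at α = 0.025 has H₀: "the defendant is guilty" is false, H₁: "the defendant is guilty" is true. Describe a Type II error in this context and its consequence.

Type II error: failing to reject H₀ when it is false — concluding that the defendant is guilty is not supported when in fact it is. Consequence: acquitting a guilty person.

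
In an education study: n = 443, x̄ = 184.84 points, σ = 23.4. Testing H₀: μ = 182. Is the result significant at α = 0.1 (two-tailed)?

z = (184.84 - 182)/(23.4/√443) = 2.554. Since |z| > 1.645, significant at α = 0.1.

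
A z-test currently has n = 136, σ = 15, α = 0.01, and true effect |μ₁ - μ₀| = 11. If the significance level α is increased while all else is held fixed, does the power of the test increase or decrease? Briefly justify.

Power increases: a larger α lowers the critical value, so more of the H₁ sampling distribution falls in the rejection region.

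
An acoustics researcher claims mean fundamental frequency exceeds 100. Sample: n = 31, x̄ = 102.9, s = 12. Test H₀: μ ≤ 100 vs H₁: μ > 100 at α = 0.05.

t = (102.9 - 100)/(12/√31) = 1.346, df = 30. Critical t = 1.697. Fail to reject H₀.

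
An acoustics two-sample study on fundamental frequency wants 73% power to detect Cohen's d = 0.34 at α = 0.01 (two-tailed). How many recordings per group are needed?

z_{α/2} = 2.576, z_β = Φ⁻¹(0.73) = 0.613. For small effect (d = 0.34): n per group = 2(z_{α/2} + z_β)²/d² = 2(2.576 + 0.613)²/0.34² = 175.9 → 176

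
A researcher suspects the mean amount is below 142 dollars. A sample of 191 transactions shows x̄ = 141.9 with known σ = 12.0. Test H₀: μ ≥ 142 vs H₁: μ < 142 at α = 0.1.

z = -0.115. Critical value: -1.28. Fail to reject H₀.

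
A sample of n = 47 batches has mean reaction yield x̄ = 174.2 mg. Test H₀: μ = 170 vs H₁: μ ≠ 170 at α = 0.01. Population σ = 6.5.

z = (x̄ - μ₀)/(σ/√n) = (174.2 - 170)/(6.5/√47) = 4.43. Critical value: ±2.576. Since |4.43| > 2.576, Reject H₀.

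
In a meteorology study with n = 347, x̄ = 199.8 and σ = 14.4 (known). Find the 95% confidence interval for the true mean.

CI = x̄ ± z*(σ/√n) = 199.8 ± 1.96(14.4/√347) = 199.8 ± 1.52 = (198.28, 201.32)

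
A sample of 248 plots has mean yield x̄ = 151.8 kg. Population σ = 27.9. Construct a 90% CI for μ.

CI = x̄ ± z*(σ/√n) = 151.8 ± 1.645(27.9/√248) = 151.8 ± 2.91 = (148.89, 154.71)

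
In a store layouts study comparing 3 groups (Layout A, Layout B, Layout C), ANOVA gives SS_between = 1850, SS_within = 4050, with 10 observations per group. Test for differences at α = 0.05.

df_between = 2, df_within = 27. F = MS_between/MS_within = 925.0/150.0 = 6.167. F_crit ≈ 3.354. Reject H₀. At least one mean differs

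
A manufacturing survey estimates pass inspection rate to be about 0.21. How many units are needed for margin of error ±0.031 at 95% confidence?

n = z²p(1-p)/E² = 1.96²×0.21×0.79/0.031² = 663.2 → n = 664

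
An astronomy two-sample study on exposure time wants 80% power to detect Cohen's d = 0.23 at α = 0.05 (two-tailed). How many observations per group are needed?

z_{α/2} = 1.96, z_β = Φ⁻¹(0.8) = 0.842. For small effect (d = 0.23): n per group = 2(z_{α/2} + z_β)²/d² = 2(1.96 + 0.842)²/0.23² = 296.8 → 297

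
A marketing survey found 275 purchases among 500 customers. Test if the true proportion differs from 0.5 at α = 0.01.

p̂ = 0.55, p₀ = 0.5. z = (p̂ - p₀)/√(p₀(1-p₀)/n) = 2.236. Critical: ±2.576. Fail to reject H₀.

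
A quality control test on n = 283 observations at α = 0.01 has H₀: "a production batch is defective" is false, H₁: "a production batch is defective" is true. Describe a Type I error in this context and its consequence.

Type I error: rejecting H₀ when it is true — concluding that a production batch is defective when in fact it is not. Consequence: scrapping a good batch — wasted material and cost for no reason.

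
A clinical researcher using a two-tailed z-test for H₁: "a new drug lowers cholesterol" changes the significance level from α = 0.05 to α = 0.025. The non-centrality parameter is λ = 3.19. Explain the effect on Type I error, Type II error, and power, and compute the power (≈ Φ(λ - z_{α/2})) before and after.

Decreasing α from 0.05 to 0.025:
• Type I error rate decreases (α is the Type I rate by definition).
• Critical value moves from z_{α/2} = 1.96 to 2.241, so power = Φ(λ - z_{α/2}) goes from Φ(3.19 - 1.96) = 0.891 to Φ(3.19 - 2.241) = 0.829.
• Type II error rate β = 1 - power therefore increases (0.109 → 0.171).
Appropriate when false positives are costly — here, approving an ineffective drug — patients take a useless medication and may skip effective alternatives.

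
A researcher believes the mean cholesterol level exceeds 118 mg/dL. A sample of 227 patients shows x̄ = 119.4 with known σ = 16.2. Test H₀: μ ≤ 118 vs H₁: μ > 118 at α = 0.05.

z = 1.302. Critical value: 1.645. Fail to reject H₀.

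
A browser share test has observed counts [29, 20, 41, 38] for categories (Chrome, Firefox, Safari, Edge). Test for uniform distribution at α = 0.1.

Expected = 32 each. χ² = Σ(O-E)²/E = 8.438. df = 3, critical value = 6.251. Reject H₀.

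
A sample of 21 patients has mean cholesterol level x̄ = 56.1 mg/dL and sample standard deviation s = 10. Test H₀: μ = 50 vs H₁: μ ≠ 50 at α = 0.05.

t = (x̄ - μ₀)/(s/√n) = (56.1 - 50)/(10/√21) = 2.795. df = 20, critical t = ±2.086. Reject H₀.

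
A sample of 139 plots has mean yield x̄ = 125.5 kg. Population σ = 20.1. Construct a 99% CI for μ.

CI = x̄ ± z*(σ/√n) = 125.5 ± 2.576(20.1/√139) = 125.5 ± 4.39 = (121.11, 129.89)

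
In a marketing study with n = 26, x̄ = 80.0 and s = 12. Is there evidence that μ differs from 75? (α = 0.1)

t = (x̄ - μ₀)/(s/√n) = (80.0 - 75)/(12/√26) = 2.125. df = 25, critical t = ±1.708. Reject H₀.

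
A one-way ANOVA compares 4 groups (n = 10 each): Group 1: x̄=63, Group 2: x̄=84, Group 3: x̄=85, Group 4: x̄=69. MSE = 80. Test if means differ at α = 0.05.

Grand mean = 75.25. SS_between = 3607.5, MS_between = 1202.5. F = 15.031, F_crit ≈ 2.866. Reject H₀.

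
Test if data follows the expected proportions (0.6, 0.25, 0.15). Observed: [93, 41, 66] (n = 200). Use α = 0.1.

Expected: [120.0, 50.0, 30.0]. χ² = 50.895. df = 2, critical = 4.605. Reject H₀.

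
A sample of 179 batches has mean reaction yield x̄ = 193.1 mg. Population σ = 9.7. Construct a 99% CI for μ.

CI = x̄ ± z*(σ/√n) = 193.1 ± 2.576(9.7/√179) = 193.1 ± 1.87 = (191.23, 194.97)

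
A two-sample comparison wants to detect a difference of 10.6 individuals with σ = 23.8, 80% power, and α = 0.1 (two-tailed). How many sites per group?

n per group = 2(z_α/2 + z_β)²σ²/d² = 2×(1.645 + 0.84)²×23.8²/10.6² = 62.3 → n = 63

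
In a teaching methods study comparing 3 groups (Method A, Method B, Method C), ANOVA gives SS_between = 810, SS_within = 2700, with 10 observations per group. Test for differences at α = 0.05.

df_between = 2, df_within = 27. F = MS_between/MS_within = 405.0/100.0 = 4.05. F_crit ≈ 3.354. Reject H₀. At least one mean differs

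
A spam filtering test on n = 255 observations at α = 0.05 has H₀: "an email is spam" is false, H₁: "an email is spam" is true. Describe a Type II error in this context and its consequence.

Type II error: failing to reject H₀ when it is false — concluding that an email is spam is not supported when in fact it is. Consequence: a spam email lands in the inbox.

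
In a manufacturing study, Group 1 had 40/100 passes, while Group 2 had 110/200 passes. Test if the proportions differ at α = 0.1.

p̂₁ = 0.4, p̂₂ = 0.55, pooled p̂ = 0.5. z = -2.449. Critical: ±1.645. Reject H₀.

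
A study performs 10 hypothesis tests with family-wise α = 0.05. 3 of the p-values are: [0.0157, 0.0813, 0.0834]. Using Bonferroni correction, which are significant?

Bonferroni α = 0.05/10 = 0.005. None of the given p-values are significant.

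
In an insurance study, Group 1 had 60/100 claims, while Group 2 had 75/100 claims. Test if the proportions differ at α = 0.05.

p̂₁ = 0.6, p̂₂ = 0.75, pooled p̂ = 0.675. z = -2.265. Critical: ±1.96. Reject H₀.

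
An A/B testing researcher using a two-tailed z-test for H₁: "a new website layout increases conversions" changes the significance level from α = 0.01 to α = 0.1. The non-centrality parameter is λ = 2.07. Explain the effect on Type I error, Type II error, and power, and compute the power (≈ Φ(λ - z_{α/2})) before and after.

Increasing α from 0.01 to 0.1:
• Type I error rate increases (α is the Type I rate by definition).
• Critical value moves from z_{α/2} = 2.576 to 1.645, so power = Φ(λ - z_{α/2}) goes from Φ(2.07 - 2.576) = 0.306 to Φ(2.07 - 1.645) = 0.665.
• Type II error rate β = 1 - power therefore decreases (0.694 → 0.335).
Appropriate when false negatives are costly — here, discarding a layout that would have improved conversions — lost revenue.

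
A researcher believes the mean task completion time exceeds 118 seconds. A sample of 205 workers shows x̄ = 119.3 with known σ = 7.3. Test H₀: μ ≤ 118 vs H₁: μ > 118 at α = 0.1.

z = 2.55. Critical value: 1.28. Reject H₀.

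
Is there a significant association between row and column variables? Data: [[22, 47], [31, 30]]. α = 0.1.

χ² = 4.807. df = 1, critical = 2.706. Reject H₀. Variables are dependent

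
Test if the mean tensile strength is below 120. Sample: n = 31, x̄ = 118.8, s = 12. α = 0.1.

t = (118.8 - 120)/(12/√31) = -0.557, df = 30. Critical t = -1.31. Fail to reject H₀.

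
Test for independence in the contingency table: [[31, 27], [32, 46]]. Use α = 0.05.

χ² = 2.065. df = 1, critical = 3.841. Fail to reject H₀. No evidence of dependence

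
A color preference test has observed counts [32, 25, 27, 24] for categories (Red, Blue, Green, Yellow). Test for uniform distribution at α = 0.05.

Expected = 27 each. χ² = Σ(O-E)²/E = 1.407. df = 3, critical value = 7.815. Fail to reject H₀.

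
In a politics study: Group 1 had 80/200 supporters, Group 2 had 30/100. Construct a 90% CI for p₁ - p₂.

p̂₁ = 0.4, p̂₂ = 0.3. Difference = 0.1. CI = (0.006, 0.194)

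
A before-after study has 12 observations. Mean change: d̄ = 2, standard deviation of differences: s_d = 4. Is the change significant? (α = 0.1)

t = d̄/(s_d/√n) = 2/(4/√12) = 1.732. df = 11, critical t = ±1.796. Fail to reject H₀.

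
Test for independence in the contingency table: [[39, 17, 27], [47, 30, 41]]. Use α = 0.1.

χ² = 1.163. df = 2, critical = 4.605. Fail to reject H₀. No evidence of dependence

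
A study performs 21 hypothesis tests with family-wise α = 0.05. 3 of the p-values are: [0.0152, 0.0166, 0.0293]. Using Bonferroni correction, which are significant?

Bonferroni α = 0.05/21 = 0.00238. None of the given p-values are significant.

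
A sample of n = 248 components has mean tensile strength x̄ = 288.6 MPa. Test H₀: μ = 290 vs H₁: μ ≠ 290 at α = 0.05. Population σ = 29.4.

z = (x̄ - μ₀)/(σ/√n) = (288.6 - 290)/(29.4/√248) = -0.75. Critical value: ±1.96. Since |-0.75| ≤ 1.96, Fail to reject H₀.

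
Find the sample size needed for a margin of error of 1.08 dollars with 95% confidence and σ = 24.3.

n = (z*σ/E)² = (1.96×24.3/1.08)² = 1944.8 → n = 1945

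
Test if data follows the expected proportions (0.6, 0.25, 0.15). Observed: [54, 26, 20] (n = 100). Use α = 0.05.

Expected: [60.0, 25.0, 15.0]. χ² = 2.307. df = 2, critical = 5.991. Fail to reject H₀.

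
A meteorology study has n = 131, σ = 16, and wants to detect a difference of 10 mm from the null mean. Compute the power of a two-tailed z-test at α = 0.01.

SE = σ/√n = 16/√131 = 1.398. Non-centrality λ = d/SE = 10/1.398 = 7.153. Power ≈ Φ(λ - z_{α/2}) = Φ(7.153 - 2.576) = Φ(4.577) = 1.0.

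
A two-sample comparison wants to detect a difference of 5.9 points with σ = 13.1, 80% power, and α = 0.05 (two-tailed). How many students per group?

n per group = 2(z_α/2 + z_β)²σ²/d² = 2×(1.96 + 0.84)²×13.1²/5.9² = 77.3 → n = 78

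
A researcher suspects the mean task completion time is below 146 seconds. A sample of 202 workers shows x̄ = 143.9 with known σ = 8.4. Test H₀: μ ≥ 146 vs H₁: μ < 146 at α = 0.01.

z = -3.553. Critical value: -2.33. Reject H₀.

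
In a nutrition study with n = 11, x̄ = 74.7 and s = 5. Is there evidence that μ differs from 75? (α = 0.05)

t = (x̄ - μ₀)/(s/√n) = (74.7 - 75)/(5/√11) = -0.199. df = 10, critical t = ±2.228. Fail to reject H₀.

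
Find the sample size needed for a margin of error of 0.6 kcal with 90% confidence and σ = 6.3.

n = (z*σ/E)² = (1.645×6.3/0.6)² = 298.3 → n = 299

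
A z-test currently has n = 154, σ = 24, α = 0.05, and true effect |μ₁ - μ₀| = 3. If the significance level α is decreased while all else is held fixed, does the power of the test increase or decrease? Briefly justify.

Power decreases: a smaller α raises the critical value, so less of the H₁ sampling distribution falls in the rejection region.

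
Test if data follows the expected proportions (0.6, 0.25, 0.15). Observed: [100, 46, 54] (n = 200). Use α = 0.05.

Expected: [120.0, 50.0, 30.0]. χ² = 22.853. df = 2, critical = 5.991. Reject H₀.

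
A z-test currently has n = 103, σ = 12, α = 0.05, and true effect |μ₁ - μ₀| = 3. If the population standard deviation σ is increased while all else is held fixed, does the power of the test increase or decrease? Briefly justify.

Power decreases: a larger σ inflates the standard error σ/√n, pulling the sampling distribution under H₁ back toward the critical value.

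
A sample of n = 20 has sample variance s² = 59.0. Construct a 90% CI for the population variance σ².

df = 19. χ²_{0.05} = 30.144, χ²_{0.95} = 10.117. CI for σ² = ((n-1)s²/χ²_{α/2}, (n-1)s²/χ²_{1-α/2}) = (19·59.0/30.144, 19·59.0/10.117) = (37.19, 110.8)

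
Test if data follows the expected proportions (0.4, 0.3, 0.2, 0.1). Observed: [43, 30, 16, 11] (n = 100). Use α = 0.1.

Expected: [40.0, 30.0, 20.0, 10.0]. χ² = 1.125. df = 3, critical = 6.251. Fail to reject H₀.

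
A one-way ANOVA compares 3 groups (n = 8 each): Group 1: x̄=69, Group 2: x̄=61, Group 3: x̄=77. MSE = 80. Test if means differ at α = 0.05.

Grand mean = 69.0. SS_between = 1024.0, MS_between = 512.0. F = 6.4, F_crit ≈ 3.467. Reject H₀.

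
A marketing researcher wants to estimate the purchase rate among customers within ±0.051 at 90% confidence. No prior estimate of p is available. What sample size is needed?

Conservative approach: use p = 0.5 (maximizes p(1-p) = 0.25). n = z²(0.25)/E² = 1.645²×0.25/0.051² = 260.1 → n = 261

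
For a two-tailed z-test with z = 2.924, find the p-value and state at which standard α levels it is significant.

p = 2·P(Z > |2.924|) = 2·(1 - Φ(2.924)) ≈ 0.0035. Significant at α = 0.1; Significant at α = 0.05; Significant at α = 0.01.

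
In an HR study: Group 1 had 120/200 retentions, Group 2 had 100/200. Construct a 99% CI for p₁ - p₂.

p̂₁ = 0.6, p̂₂ = 0.5. Difference = 0.1. CI = (-0.028, 0.228)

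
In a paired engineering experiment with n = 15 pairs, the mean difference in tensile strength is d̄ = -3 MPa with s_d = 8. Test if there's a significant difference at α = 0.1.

t = d̄/(s_d/√n) = -3/(8/√15) = -1.452. df = 14, critical t = ±1.761. Fail to reject H₀.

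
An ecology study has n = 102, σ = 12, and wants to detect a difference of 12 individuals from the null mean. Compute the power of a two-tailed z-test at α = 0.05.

SE = σ/√n = 12/√102 = 1.188. Non-centrality λ = d/SE = 12/1.188 = 10.1. Power ≈ Φ(λ - z_{α/2}) = Φ(10.1 - 1.96) = Φ(8.14) = 1.0.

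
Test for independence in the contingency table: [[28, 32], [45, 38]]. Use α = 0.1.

χ² = 0.794. df = 1, critical = 2.706. Fail to reject H₀. No evidence of dependence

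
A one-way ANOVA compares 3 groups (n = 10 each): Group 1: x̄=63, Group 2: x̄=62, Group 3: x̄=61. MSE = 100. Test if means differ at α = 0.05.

Grand mean = 62.0. SS_between = 20.0, MS_between = 10.0. F = 0.1, F_crit ≈ 3.354. Fail to reject H₀.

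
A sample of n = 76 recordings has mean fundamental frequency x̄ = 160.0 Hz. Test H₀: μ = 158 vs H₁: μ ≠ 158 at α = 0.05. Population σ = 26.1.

z = (x̄ - μ₀)/(σ/√n) = (160.0 - 158)/(26.1/√76) = 0.668. Critical value: ±1.96. Since |0.668| ≤ 1.96, Fail to reject H₀.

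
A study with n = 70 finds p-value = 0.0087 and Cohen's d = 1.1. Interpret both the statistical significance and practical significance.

Statistically significant (p = 0.0087 < 0.05). Cohen's d = 1.1 indicates a large effect size. Both statistical and practical significance should be considered.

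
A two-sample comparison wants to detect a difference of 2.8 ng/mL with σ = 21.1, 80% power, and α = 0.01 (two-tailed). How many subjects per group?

n per group = 2(z_α/2 + z_β)²σ²/d² = 2×(2.576 + 0.84)²×21.1²/2.8² = 1325.3 → n = 1326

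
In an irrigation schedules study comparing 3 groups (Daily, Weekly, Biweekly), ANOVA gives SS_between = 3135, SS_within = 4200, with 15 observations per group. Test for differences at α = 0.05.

df_between = 2, df_within = 42. F = MS_between/MS_within = 1567.5/100.0 = 15.675. F_crit ≈ 3.22. Reject H₀. At least one mean differs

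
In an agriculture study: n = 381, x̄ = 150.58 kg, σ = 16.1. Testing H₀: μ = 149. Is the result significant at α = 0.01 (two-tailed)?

z = (150.58 - 149)/(16.1/√381) = 1.916. Since |z| ≤ 2.576, not significant at α = 0.01.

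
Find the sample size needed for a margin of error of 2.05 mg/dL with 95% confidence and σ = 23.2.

n = (z*σ/E)² = (1.96×23.2/2.05)² = 492.02 → n = 493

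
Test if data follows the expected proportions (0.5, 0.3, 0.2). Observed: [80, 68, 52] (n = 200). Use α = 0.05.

Expected: [100.0, 60.0, 40.0]. χ² = 8.667. df = 2, critical = 5.991. Reject H₀.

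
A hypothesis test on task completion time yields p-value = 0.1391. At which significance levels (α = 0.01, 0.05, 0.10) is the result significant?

p = 0.1391. Not significant at any of the given levels.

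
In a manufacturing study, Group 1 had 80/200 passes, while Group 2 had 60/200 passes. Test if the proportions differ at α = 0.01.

p̂₁ = 0.4, p̂₂ = 0.3, pooled p̂ = 0.35. z = 2.097. Critical: ±2.576. Fail to reject H₀.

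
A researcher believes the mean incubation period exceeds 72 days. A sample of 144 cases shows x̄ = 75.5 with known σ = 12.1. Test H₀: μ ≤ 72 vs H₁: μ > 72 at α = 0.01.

z = 3.471. Critical value: 2.33. Reject H₀.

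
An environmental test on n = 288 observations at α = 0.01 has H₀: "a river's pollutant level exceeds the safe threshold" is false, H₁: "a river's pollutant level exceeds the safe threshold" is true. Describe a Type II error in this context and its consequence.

Type II error: failing to reject H₀ when it is false — concluding that a river's pollutant level exceeds the safe threshold is not supported when in fact it is. Consequence: allowing unsafe pollution to continue.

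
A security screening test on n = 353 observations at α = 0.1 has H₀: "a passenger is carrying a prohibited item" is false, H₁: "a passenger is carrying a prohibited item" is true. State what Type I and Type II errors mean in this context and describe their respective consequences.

Type I (false positive): concluding that a passenger is carrying a prohibited item when it is not — detaining an innocent passenger — delay and inconvenience. Type II (false negative): failing to conclude that a passenger is carrying a prohibited item when it is — letting a prohibited item through — security breach. Which is costlier depends on domain priorities and is a judgement call rather than a statistical fact.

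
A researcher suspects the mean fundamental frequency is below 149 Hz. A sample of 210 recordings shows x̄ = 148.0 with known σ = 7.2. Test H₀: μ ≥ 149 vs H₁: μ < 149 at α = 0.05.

z = -2.013. Critical value: -1.645. Reject H₀.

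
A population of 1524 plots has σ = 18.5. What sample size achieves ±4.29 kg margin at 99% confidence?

Without FPC: n₀ = (2.576×18.5/4.29)² = 123.402. With FPC: n = n₀N/(n₀+N-1) = 114.2 → n = 115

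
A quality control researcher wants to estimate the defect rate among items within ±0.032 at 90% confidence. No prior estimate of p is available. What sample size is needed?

Conservative approach: use p = 0.5 (maximizes p(1-p) = 0.25). n = z²(0.25)/E² = 1.645²×0.25/0.032² = 660.7 → n = 661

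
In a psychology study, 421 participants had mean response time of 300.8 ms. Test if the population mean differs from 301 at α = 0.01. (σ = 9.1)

z = (x̄ - μ₀)/(σ/√n) = (300.8 - 301)/(9.1/√421) = -0.451. Critical value: ±2.576. Since |-0.451| ≤ 2.576, Fail to reject H₀.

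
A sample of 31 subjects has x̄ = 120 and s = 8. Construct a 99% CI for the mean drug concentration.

CI = x̄ ± t*(s/√n) = 120 ± 2.75(8/√31) = (116.05, 123.95)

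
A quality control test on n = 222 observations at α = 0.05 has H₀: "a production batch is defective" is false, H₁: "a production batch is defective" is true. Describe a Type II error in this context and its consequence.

Type II error: failing to reject H₀ when it is false — concluding that a production batch is defective is not supported when in fact it is. Consequence: shipping a defective batch — faulty products reach customers.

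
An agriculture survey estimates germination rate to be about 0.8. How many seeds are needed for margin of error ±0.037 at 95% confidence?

n = z²p(1-p)/E² = 1.96²×0.8×0.2/0.037² = 449.0 → n = 449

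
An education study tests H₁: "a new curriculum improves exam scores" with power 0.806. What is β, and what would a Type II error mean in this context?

β = 1 - power = 1 - 0.806 = 0.194. A Type II error is failing to reject H₀ when H₀ is false (false negative) — here, failing to conclude that a new curriculum improves exam scores when in fact it is true. Consequence: keeping the old curriculum when the new one would have helped students.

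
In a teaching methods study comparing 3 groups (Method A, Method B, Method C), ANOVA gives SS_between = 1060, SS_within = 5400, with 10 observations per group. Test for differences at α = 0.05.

df_between = 2, df_within = 27. F = MS_between/MS_within = 530.0/200.0 = 2.65. F_crit ≈ 3.354. Fail to reject H₀.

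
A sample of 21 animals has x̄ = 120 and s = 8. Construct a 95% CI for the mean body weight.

CI = x̄ ± t*(s/√n) = 120 ± 2.086(8/√21) = (116.36, 123.64)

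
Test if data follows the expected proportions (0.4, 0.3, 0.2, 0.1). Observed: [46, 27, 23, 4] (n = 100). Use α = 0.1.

Expected: [40.0, 30.0, 20.0, 10.0]. χ² = 5.25. df = 3, critical = 6.251. Fail to reject H₀.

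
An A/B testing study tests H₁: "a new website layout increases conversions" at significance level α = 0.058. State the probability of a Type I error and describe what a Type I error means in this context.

P(Type I error) = α = 0.058. A Type I error is rejecting H₀ when H₀ is actually true (false positive) — here, concluding that a new website layout increases conversions when in fact this is not the case. Consequence: rolling out a layout that doesn't actually help — wasted engineering effort.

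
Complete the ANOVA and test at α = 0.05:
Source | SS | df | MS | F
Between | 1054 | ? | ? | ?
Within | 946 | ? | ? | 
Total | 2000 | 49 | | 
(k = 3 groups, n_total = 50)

df_between = 2, df_within = 47. MS_between = 527.0, MS_within = 20.13. F = 26.183, F_crit ≈ 3.195. Reject H₀.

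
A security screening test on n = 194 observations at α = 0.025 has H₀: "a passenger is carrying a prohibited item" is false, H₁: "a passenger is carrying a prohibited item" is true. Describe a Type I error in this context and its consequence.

Type I error: rejecting H₀ when it is true — concluding that a passenger is carrying a prohibited item when in fact it is not. Consequence: detaining an innocent passenger — delay and inconvenience.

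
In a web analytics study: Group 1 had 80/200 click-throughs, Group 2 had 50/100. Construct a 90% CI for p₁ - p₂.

p̂₁ = 0.4, p̂₂ = 0.5. Difference = -0.1. CI = (-0.2, 0.0)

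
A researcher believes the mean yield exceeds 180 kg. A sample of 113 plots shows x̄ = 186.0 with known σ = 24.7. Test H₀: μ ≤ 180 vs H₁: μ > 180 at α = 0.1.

z = 2.582. Critical value: 1.28. Reject H₀.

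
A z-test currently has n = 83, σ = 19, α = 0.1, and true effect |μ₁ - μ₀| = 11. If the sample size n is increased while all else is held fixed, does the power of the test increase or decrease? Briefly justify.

Power increases: a larger n shrinks the standard error σ/√n, moving the sampling distribution under H₁ further from the critical value.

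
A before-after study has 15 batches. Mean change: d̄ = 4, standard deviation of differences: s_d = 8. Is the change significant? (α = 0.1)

t = d̄/(s_d/√n) = 4/(8/√15) = 1.936. df = 14, critical t = ±1.761. Reject H₀.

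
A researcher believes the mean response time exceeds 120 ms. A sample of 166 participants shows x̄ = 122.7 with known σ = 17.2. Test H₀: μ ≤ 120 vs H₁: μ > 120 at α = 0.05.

z = 2.023. Critical value: 1.645. Reject H₀.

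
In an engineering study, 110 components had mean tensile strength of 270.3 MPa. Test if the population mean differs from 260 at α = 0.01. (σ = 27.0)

z = (x̄ - μ₀)/(σ/√n) = (270.3 - 260)/(27.0/√110) = 4.001. Critical value: ±2.576. Since |4.001| > 2.576, Reject H₀.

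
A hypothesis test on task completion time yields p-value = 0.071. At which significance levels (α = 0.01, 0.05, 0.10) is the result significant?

p = 0.071. Significant at: α = 0.1.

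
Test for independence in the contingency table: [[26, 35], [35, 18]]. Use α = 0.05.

χ² = 6.25. df = 1, critical = 3.841. Reject H₀. Variables are dependent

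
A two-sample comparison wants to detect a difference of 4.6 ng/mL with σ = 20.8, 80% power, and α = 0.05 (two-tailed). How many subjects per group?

n per group = 2(z_α/2 + z_β)²σ²/d² = 2×(1.96 + 0.84)²×20.8²/4.6² = 320.6 → n = 321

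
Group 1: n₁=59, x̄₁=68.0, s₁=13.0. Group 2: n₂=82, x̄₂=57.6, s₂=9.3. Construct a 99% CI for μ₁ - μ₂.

Difference = 10.4. SE = √(13.0²/59 + 9.3²/82) = 1.98. CI = (5.3, 15.5)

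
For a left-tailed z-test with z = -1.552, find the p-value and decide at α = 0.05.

p = P(Z < -1.552) = Φ(-1.552) ≈ 0.0603. Since p ≥ 0.05, fail to reject H₀ (not significant) at α = 0.05.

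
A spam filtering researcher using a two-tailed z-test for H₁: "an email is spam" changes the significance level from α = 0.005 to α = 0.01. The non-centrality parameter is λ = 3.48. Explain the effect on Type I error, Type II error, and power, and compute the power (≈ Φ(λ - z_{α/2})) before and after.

Increasing α from 0.005 to 0.01:
• Type I error rate increases (α is the Type I rate by definition).
• Critical value moves from z_{α/2} = 2.807 to 2.576, so power = Φ(λ - z_{α/2}) goes from Φ(3.48 - 2.807) = 0.75 to Φ(3.48 - 2.576) = 0.817.
• Type II error rate β = 1 - power therefore decreases (0.25 → 0.183).
Appropriate when false negatives are costly — here, a spam email lands in the inbox.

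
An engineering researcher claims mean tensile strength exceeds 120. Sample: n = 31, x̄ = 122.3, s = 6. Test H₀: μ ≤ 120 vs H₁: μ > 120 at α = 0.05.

t = (122.3 - 120)/(6/√31) = 2.134, df = 30. Critical t = 1.697. Reject H₀.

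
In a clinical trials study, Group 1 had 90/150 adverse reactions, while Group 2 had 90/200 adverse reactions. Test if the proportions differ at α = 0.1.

p̂₁ = 0.6, p̂₂ = 0.45, pooled p̂ = 0.514. z = 2.779. Critical: ±1.645. Reject H₀.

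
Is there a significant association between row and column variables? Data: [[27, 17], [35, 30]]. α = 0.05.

χ² = 0.605. df = 1, critical = 3.841. Fail to reject H₀. No evidence of dependence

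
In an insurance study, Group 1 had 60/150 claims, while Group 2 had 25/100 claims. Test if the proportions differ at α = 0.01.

p̂₁ = 0.4, p̂₂ = 0.25, pooled p̂ = 0.34. z = 2.453. Critical: ±2.576. Fail to reject H₀.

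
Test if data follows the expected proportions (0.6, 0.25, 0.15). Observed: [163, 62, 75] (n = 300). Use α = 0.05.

Expected: [180.0, 75.0, 45.0]. χ² = 23.859. df = 2, critical = 5.991. Reject H₀.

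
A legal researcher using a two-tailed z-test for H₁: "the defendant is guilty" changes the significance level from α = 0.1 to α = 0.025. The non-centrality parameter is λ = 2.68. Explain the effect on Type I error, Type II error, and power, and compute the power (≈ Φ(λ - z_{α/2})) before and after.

Decreasing α from 0.1 to 0.025:
• Type I error rate decreases (α is the Type I rate by definition).
• Critical value moves from z_{α/2} = 1.645 to 2.241, so power = Φ(λ - z_{α/2}) goes from Φ(2.68 - 1.645) = 0.85 to Φ(2.68 - 2.241) = 0.67.
• Type II error rate β = 1 - power therefore increases (0.15 → 0.33).
Appropriate when false positives are costly — here, convicting an innocent person.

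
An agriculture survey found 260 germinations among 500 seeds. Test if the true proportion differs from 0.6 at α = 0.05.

p̂ = 0.52, p₀ = 0.6. z = (p̂ - p₀)/√(p₀(1-p₀)/n) = -3.651. Critical: ±1.96. Reject H₀.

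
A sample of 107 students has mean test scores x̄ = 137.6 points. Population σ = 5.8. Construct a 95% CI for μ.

CI = x̄ ± z*(σ/√n) = 137.6 ± 1.96(5.8/√107) = 137.6 ± 1.1 = (136.5, 138.7)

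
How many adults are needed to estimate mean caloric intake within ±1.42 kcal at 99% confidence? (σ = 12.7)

n = (z*σ/E)² = (2.576×12.7/1.42)² = 530.8 → n = 531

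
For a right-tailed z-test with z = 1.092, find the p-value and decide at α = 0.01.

p = P(Z > 1.092) = 1 - Φ(1.092) ≈ 0.1374. Since p ≥ 0.01, fail to reject H₀ (not significant) at α = 0.01.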